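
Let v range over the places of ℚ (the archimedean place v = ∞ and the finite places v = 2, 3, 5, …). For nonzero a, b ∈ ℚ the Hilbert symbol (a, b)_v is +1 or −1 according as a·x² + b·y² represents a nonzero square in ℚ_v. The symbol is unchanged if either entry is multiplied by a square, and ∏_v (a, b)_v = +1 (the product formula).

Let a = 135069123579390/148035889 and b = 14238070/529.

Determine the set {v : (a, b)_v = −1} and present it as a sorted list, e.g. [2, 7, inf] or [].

[5, 7]

(a, b) ≡ (110, 70) mod (ℚ^×)²; places V = {2, 3, 5, 7, 11, 13, 23, 41, ∞}.
(a,b)_5: α=1, u≡2; β=1, v≡1 (mod 5); (2|5)=-1, (1|5)=+1; sign (−1)^0·-1^1·+1^1 = -1.
(a,b)_∞: sgn(110)=+, sgn(70)=+, so +1.
(a,b)_13: α=2, u≡11; β=0, v≡6 (mod 13); (11|13)=-1, (6|13)=-1; sign (−1)^0·-1^0·-1^2 = +1.
(a,b)_3: α=6, u≡2; β=0, v≡1 (mod 3); (2|3)=-1, (1|3)=+1; sign (−1)^0·-1^0·+1^6 = +1.
(a,b)_7: α=2, u≡3; β=1, v≡5 (mod 7); (3|7)=-1, (5|7)=-1; sign (−1)^0·-1^1·-1^2 = -1.
(a,b)_11: α=3, u≡10; β=2, v≡3 (mod 11); (10|11)=-1, (3|11)=+1; sign (−1)^0·-1^2·+1^3 = +1.
(a,b)_41: α=2, u≡13; β=2, v≡35 (mod 41); (13|41)=-1, (35|41)=-1; sign (−1)^0·-1^2·-1^2 = +1.
(a,b)_2: α=1, β=1; u≡7, v≡3 (mod 8); ε(u)ε(v)=1·1, αω(v)=1·1, βω(u)=1·0; sum ≡ 0  ⇒  +1.
(a,b)_23: α=-6, u≡6; β=-2, v≡12 (mod 23); (6|23)=+1, (12|23)=+1; sign (−1)^0·+1^-2·+1^-6 = +1.
(110, 70 / ℚ) ramifies at {5, 7}: a division algebra.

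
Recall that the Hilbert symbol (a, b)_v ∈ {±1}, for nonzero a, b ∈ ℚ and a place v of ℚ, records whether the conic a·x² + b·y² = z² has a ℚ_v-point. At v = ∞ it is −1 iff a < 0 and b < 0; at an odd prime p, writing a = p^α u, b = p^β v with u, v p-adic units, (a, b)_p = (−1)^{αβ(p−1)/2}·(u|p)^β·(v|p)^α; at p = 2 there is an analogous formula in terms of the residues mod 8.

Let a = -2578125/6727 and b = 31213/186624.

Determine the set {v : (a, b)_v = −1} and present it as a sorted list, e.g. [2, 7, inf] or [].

[5, 7, 11, 13]

(a, b) ≡ (-1155, 13) mod (ℚ^×)²; places V = {2, 3, 5, 7, 11, 13, 31, ∞}.
(a,b)_3: α=1, u≡2; β=-6, v≡1 (mod 3); (2|3)=-1, (1|3)=+1; sign (−1)^0·-1^-6·+1^1 = +1.
(a,b)_5: α=7, u≡1; β=0, v≡2 (mod 5); (1|5)=+1, (2|5)=-1; sign (−1)^0·+1^0·-1^7 = -1.
(a,b)_31: α=-2, u≡3; β=0, v≡30 (mod 31); (3|31)=-1, (30|31)=-1; sign (−1)^0·-1^0·-1^-2 = +1.
(a,b)_11: α=1, u≡4; β=0, v≡8 (mod 11); (4|11)=+1, (8|11)=-1; sign (−1)^0·+1^0·-1^1 = -1.
(a,b)_13: α=0, u≡8; β=1, v≡1 (mod 13); (8|13)=-1, (1|13)=+1; sign (−1)^0·-1^1·+1^0 = -1.
(a,b)_∞: sgn(-1155)=−, sgn(13)=+, so +1.
(a,b)_7: α=-1, u≡5; β=4, v≡5 (mod 7); (5|7)=-1, (5|7)=-1; sign (−1)^0·-1^4·-1^-1 = -1.
(a,b)_2: α=0, β=-8; u≡5, v≡5 (mod 8); ε(u)ε(v)=0·0, αω(v)=0·1, βω(u)=-8·1; sum ≡ 0  ⇒  +1.
Ram(-1155, 13) = {5, 7, 11, 13}; no ℚ_5-point on the conic.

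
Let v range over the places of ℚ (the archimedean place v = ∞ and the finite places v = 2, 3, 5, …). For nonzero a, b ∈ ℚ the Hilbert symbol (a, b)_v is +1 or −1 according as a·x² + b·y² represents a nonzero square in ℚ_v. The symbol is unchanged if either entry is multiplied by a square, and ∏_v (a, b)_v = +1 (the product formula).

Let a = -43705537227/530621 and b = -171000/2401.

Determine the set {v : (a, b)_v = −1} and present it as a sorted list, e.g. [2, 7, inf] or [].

[3, 5, 11, 13, 17, inf]

(a, b) ≡ (-138567, -190) mod (ℚ^×)²; places V = {2, 3, 5, 7, 11, 13, 17, 19, 23, ∞}.
(a,b)_17: α=-1, u≡8; β=0, v≡5 (mod 17); (8|17)=+1, (5|17)=-1; sign (−1)^0·+1^0·-1^-1 = -1.
(a,b)_11: α=5, u≡5; β=0, v≡2 (mod 11); (5|11)=+1, (2|11)=-1; sign (−1)^0·+1^0·-1^5 = -1.
(a,b)_23: α=2, u≡1; β=0, v≡21 (mod 23); (1|23)=+1, (21|23)=-1; sign (−1)^0·+1^0·-1^2 = +1.
(a,b)_3: α=3, u≡2; β=2, v≡2 (mod 3); (2|3)=-1, (2|3)=-1; sign (−1)^0·-1^2·-1^3 = -1.
(a,b)_19: α=1, u≡2; β=1, v≡9 (mod 19); (2|19)=-1, (9|19)=+1; sign (−1)^1·-1^1·+1^1 = +1.
(a,b)_5: α=0, u≡3; β=3, v≡2 (mod 5); (3|5)=-1, (2|5)=-1; sign (−1)^0·-1^3·-1^0 = -1.
(a,b)_2: α=0, β=3; u≡1, v≡1 (mod 8); ε(u)ε(v)=0·0, αω(v)=0·0, βω(u)=3·0; sum ≡ 0  ⇒  +1.
(a,b)_7: α=-4, u≡3; β=-4, v≡3 (mod 7); (3|7)=-1, (3|7)=-1; sign (−1)^0·-1^-4·-1^-4 = +1.
(a,b)_∞: sgn(-138567)=−, sgn(-190)=−, so -1.
(a,b)_13: α=-1, u≡9; β=0, v≡6 (mod 13); (9|13)=+1, (6|13)=-1; sign (−1)^0·+1^0·-1^-1 = -1.
(-138567, -190 / ℚ) ramifies at {3, 5, 11, 13, 17, ∞}: a division algebra.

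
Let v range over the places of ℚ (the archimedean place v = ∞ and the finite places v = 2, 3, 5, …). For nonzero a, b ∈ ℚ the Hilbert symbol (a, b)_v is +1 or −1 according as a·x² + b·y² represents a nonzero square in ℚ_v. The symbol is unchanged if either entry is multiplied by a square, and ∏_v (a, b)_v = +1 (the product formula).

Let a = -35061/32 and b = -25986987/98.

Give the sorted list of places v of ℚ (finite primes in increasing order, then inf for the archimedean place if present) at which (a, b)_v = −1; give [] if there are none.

Mod squares: a ≡ -70122, b ≡ -641654. Check v ∈ {∞, 2, 3, 7, 13, 23, 29, 31, 37}.
v=13: a=13^1·(≡12), b=13^1·(≡9) mod 13; (12|13)=+1, (9|13)=+1; (−1)^{1·1·6}·(+1)^1·(+1)^1 = +1.
v=7: a=7^0·(≡4), b=7^-2·(≡1) mod 7; (4|7)=+1, (1|7)=+1; (−1)^{0·-2·3}·(+1)^-2·(+1)^0 = +1.
v=37: a=37^0·(≡34), b=37^1·(≡7) mod 37; (34|37)=+1, (7|37)=+1; (−1)^{0·1·18}·(+1)^1·(+1)^0 = +1.
v=23: a=23^0·(≡22), b=23^1·(≡1) mod 23; (22|23)=-1, (1|23)=+1; (−1)^{0·1·11}·(-1)^1·(+1)^0 = -1.
v=31: a=31^1·(≡16), b=31^0·(≡13) mod 31; (16|31)=+1, (13|31)=-1; (−1)^{1·0·15}·(+1)^0·(-1)^1 = -1.
v=2: v_2(a)=-5, v_2(b)=-1; units ≡ 3, 5 (mod 8); ε·ε+αω+βω = 1·0+-5·1+-1·1 ≡ 0  ⇒  (a,b)_2 = +1.
v=3: a=3^1·(≡2), b=3^4·(≡1) mod 3; (2|3)=-1, (1|3)=+1; (−1)^{1·4·1}·(-1)^4·(+1)^1 = +1.
v=∞: -70122 < 0 and -641654 < 0  ⇒  (a,b)_∞ = -1.
v=29: a=29^1·(≡3), b=29^1·(≡5) mod 29; (3|29)=-1, (5|29)=+1; (−1)^{1·1·14}·(-1)^1·(+1)^1 = -1.
Ram(-70122, -641654) = {23, 29, 31, ∞}; no ℚ_23-point on the conic.

[23, 29, 31, inf]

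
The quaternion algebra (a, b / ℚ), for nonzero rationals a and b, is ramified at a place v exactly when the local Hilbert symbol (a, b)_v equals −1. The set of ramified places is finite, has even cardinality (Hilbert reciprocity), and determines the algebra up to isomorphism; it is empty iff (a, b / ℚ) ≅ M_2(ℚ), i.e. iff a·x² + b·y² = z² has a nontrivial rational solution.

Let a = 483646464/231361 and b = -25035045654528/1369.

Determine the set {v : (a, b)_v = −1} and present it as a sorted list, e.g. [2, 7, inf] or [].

(a, b) ≡ (119, -47957) mod (ℚ^×)²; places V = {2, 3, 7, 13, 17, 31, 37, ∞}.
(a,b)_∞: sgn(119)=+, sgn(-47957)=−, so +1.
(a,b)_2: α=10, β=12; u≡7, v≡3 (mod 8); ε(u)ε(v)=1·1, αω(v)=10·1, βω(u)=12·0; sum ≡ 1  ⇒  -1.
(a,b)_3: α=4, u≡2; β=2, v≡1 (mod 3); (2|3)=-1, (1|3)=+1; sign (−1)^0·-1^2·+1^4 = +1.
(a,b)_37: α=-2, u≡23; β=-2, v≡8 (mod 37); (23|37)=-1, (8|37)=-1; sign (−1)^0·-1^-2·-1^-2 = +1.
(a,b)_31: α=0, u≡11; β=1, v≡13 (mod 31); (11|31)=-1, (13|31)=-1; sign (−1)^0·-1^1·-1^0 = -1.
(a,b)_13: α=-2, u≡7; β=1, v≡1 (mod 13); (7|13)=-1, (1|13)=+1; sign (−1)^0·-1^1·+1^-2 = -1.
(a,b)_17: α=1, u≡11; β=3, v≡2 (mod 17); (11|17)=-1, (2|17)=+1; sign (−1)^0·-1^3·+1^1 = -1.
(a,b)_7: α=3, u≡6; β=3, v≡2 (mod 7); (6|7)=-1, (2|7)=+1; sign (−1)^1·-1^3·+1^3 = +1.
Ram(119, -47957) = {2, 13, 17, 31}; no ℚ_2-point on the conic.

[2, 13, 17, 31]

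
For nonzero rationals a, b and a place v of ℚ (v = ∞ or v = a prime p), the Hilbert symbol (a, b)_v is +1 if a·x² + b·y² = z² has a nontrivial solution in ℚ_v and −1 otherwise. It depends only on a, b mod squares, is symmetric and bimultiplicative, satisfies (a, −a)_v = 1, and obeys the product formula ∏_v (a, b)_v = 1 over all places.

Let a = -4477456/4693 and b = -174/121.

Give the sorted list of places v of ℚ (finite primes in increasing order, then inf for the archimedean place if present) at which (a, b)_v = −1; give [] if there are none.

Mod squares: a ≡ -13, b ≡ -174. Check v ∈ {∞, 2, 3, 11, 13, 19, 23, 29}.
v=19: a=19^-2·(≡5), b=19^0·(≡5) mod 19; (5|19)=+1, (5|19)=+1; (−1)^{-2·0·9}·(+1)^0·(+1)^-2 = +1.
v=∞: -13 < 0 and -174 < 0  ⇒  (a,b)_∞ = -1.
v=29: a=29^0·(≡6), b=29^1·(≡22) mod 29; (6|29)=+1, (22|29)=+1; (−1)^{0·1·14}·(+1)^1·(+1)^0 = +1.
v=3: a=3^0·(≡2), b=3^1·(≡2) mod 3; (2|3)=-1, (2|3)=-1; (−1)^{0·1·1}·(-1)^1·(-1)^0 = -1.
v=23: a=23^4·(≡7), b=23^0·(≡17) mod 23; (7|23)=-1, (17|23)=-1; (−1)^{4·0·11}·(-1)^0·(-1)^4 = +1.
v=2: v_2(a)=4, v_2(b)=1; units ≡ 3, 1 (mod 8); ε·ε+αω+βω = 1·0+4·0+1·1 ≡ 1  ⇒  (a,b)_2 = -1.
v=13: a=13^-1·(≡3), b=13^0·(≡2) mod 13; (3|13)=+1, (2|13)=-1; (−1)^{-1·0·6}·(+1)^0·(-1)^-1 = -1.
v=11: a=11^0·(≡4), b=11^-2·(≡2) mod 11; (4|11)=+1, (2|11)=-1; (−1)^{0·-2·5}·(+1)^-2·(-1)^0 = +1.
(-13, -174 / ℚ) ramifies at {2, 3, 13, ∞}: a division algebra.

[2, 3, 13, inf]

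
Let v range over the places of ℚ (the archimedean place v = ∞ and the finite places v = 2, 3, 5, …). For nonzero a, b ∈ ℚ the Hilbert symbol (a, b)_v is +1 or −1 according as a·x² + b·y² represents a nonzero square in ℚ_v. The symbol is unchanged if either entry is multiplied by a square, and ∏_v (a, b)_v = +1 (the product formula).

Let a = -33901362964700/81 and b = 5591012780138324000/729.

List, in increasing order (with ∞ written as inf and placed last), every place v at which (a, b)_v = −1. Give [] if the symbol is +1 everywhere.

[5, 7, 11, 31]

Mod squares: a ≡ -407, b ≡ 16780610. Check v ∈ {∞, 2, 3, 5, 7, 11, 19, 31, 37}.
v=7: a=7^4·(≡3), b=7^5·(≡3) mod 7; (3|7)=-1, (3|7)=-1; (−1)^{4·5·3}·(-1)^5·(-1)^4 = -1.
v=37: a=37^1·(≡12), b=37^1·(≡10) mod 37; (12|37)=+1, (10|37)=+1; (−1)^{1·1·18}·(+1)^1·(+1)^1 = +1.
v=∞: -407 < 0 and 16780610 > 0  ⇒  (a,b)_∞ = +1.
v=3: a=3^-4·(≡1), b=3^-6·(≡2) mod 3; (1|3)=+1, (2|3)=-1; (−1)^{-4·-6·1}·(+1)^-6·(-1)^-4 = +1.
v=2: v_2(a)=2, v_2(b)=5; units ≡ 1, 1 (mod 8); ε·ε+αω+βω = 0·0+2·0+5·0 ≡ 0  ⇒  (a,b)_2 = +1.
v=19: a=19^2·(≡11), b=19^3·(≡10) mod 19; (11|19)=+1, (10|19)=-1; (−1)^{2·3·9}·(+1)^3·(-1)^2 = +1.
v=5: a=5^2·(≡2), b=5^3·(≡3) mod 5; (2|5)=-1, (3|5)=-1; (−1)^{2·3·2}·(-1)^3·(-1)^2 = -1.
v=11: a=11^1·(≡2), b=11^1·(≡8) mod 11; (2|11)=-1, (8|11)=-1; (−1)^{1·1·5}·(-1)^1·(-1)^1 = -1.
v=31: a=31^2·(≡23), b=31^3·(≡10) mod 31; (23|31)=-1, (10|31)=+1; (−1)^{2·3·15}·(-1)^3·(+1)^2 = -1.
Ram(-407, 16780610) = {5, 7, 11, 31}; no ℚ_5-point on the conic.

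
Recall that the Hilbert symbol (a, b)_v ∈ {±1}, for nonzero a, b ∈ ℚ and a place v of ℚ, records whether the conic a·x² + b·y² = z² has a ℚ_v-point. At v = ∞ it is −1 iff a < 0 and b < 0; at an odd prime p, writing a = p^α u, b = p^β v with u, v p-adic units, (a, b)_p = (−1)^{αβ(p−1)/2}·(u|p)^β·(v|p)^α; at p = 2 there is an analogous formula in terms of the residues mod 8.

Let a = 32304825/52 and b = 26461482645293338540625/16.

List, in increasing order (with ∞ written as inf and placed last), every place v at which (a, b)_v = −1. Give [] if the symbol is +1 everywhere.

[41, 43]

(a, b) ≡ (207389, 10865) mod (ℚ^×)²; places V = {2, 3, 5, 7, 13, 41, 43, 53, ∞}.
(a,b)_∞: sgn(207389)=+, sgn(10865)=+, so +1.
(a,b)_53: α=1, u≡28; β=3, v≡1 (mod 53); (28|53)=+1, (1|53)=+1; sign (−1)^0·+1^3·+1^1 = +1.
(a,b)_13: α=-1, u≡5; β=2, v≡10 (mod 13); (5|13)=-1, (10|13)=+1; sign (−1)^0·-1^2·+1^-1 = +1.
(a,b)_5: α=2, u≡4; β=5, v≡3 (mod 5); (4|5)=+1, (3|5)=-1; sign (−1)^0·+1^5·-1^2 = +1.
(a,b)_7: α=1, u≡5; β=4, v≡2 (mod 7); (5|7)=-1, (2|7)=+1; sign (−1)^0·-1^4·+1^1 = +1.
(a,b)_2: α=-2, β=-4; u≡5, v≡1 (mod 8); ε(u)ε(v)=0·0, αω(v)=-2·0, βω(u)=-4·1; sum ≡ 0  ⇒  +1.
(a,b)_3: α=4, u≡2; β=0, v≡2 (mod 3); (2|3)=-1, (2|3)=-1; sign (−1)^0·-1^0·-1^4 = +1.
(a,b)_43: α=1, u≡12; β=4, v≡28 (mod 43); (12|43)=-1, (28|43)=-1; sign (−1)^0·-1^4·-1^1 = -1.
(a,b)_41: α=0, u≡17; β=1, v≡19 (mod 41); (17|41)=-1, (19|41)=-1; sign (−1)^0·-1^1·-1^0 = -1.
(207389, 10865 / ℚ) ramifies at {41, 43}: a division algebra.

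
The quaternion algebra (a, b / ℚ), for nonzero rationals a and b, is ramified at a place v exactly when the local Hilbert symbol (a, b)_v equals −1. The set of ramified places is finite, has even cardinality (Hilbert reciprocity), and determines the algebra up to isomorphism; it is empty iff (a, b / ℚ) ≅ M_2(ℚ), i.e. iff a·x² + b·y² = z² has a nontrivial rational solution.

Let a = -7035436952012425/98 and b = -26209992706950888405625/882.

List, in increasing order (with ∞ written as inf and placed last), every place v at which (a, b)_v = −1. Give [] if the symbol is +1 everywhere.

[2, 29, 31, inf]

(a, b) ≡ (-25346, -19778) mod (ℚ^×)²; places V = {2, 3, 5, 7, 11, 19, 23, 29, 31, ∞}.
(a,b)_3: α=0, u≡1; β=-2, v≡1 (mod 3); (1|3)=+1, (1|3)=+1; sign (−1)^0·+1^-2·+1^0 = +1.
(a,b)_∞: sgn(-25346)=−, sgn(-19778)=−, so -1.
(a,b)_31: α=2, u≡27; β=3, v≡26 (mod 31); (27|31)=-1, (26|31)=-1; sign (−1)^0·-1^3·-1^2 = -1.
(a,b)_23: α=3, u≡1; β=4, v≡1 (mod 23); (1|23)=+1, (1|23)=+1; sign (−1)^0·+1^4·+1^3 = +1.
(a,b)_7: α=-2, u≡1; β=-2, v≡2 (mod 7); (1|7)=+1, (2|7)=+1; sign (−1)^0·+1^-2·+1^-2 = +1.
(a,b)_29: α=1, u≡16; β=1, v≡19 (mod 29); (16|29)=+1, (19|29)=-1; sign (−1)^0·+1^1·-1^1 = -1.
(a,b)_11: α=2, u≡9; β=3, v≡7 (mod 11); (9|11)=+1, (7|11)=-1; sign (−1)^0·+1^3·-1^2 = +1.
(a,b)_5: α=2, u≡1; β=4, v≡3 (mod 5); (1|5)=+1, (3|5)=-1; sign (−1)^0·+1^4·-1^2 = +1.
(a,b)_2: α=-1, β=-1; u≡7, v≡7 (mod 8); ε(u)ε(v)=1·1, αω(v)=-1·0, βω(u)=-1·0; sum ≡ 1  ⇒  -1.
(a,b)_19: α=3, u≡12; β=4, v≡6 (mod 19); (12|19)=-1, (6|19)=+1; sign (−1)^0·-1^4·+1^3 = +1.
(-25346, -19778 / ℚ) ramifies at {2, 29, 31, ∞}: a division algebra.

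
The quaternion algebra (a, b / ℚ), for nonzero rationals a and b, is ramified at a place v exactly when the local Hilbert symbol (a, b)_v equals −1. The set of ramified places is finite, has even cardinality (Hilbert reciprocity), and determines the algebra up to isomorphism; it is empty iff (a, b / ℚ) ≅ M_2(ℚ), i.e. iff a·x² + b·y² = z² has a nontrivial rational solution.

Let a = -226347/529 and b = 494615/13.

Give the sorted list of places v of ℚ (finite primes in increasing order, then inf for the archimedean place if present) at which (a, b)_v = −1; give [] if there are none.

(a, b) ≡ (-627, 12155) mod (ℚ^×)²; places V = {2, 3, 5, 11, 13, 17, 19, 23, ∞}.
(a,b)_3: α=1, u≡1; β=0, v≡2 (mod 3); (1|3)=+1, (2|3)=-1; sign (−1)^0·+1^0·-1^1 = -1.
(a,b)_2: α=0, β=0; u≡5, v≡3 (mod 8); ε(u)ε(v)=0·1, αω(v)=0·1, βω(u)=0·1; sum ≡ 0  ⇒  +1.
(a,b)_∞: sgn(-627)=−, sgn(12155)=+, so +1.
(a,b)_5: α=0, u≡2; β=1, v≡1 (mod 5); (2|5)=-1, (1|5)=+1; sign (−1)^0·-1^1·+1^0 = -1.
(a,b)_13: α=0, u≡1; β=-1, v≡4 (mod 13); (1|13)=+1, (4|13)=+1; sign (−1)^0·+1^-1·+1^0 = +1.
(a,b)_17: α=0, u≡4; β=1, v≡15 (mod 17); (4|17)=+1, (15|17)=+1; sign (−1)^0·+1^1·+1^0 = +1.
(a,b)_11: α=1, u≡4; β=1, v≡4 (mod 11); (4|11)=+1, (4|11)=+1; sign (−1)^1·+1^1·+1^1 = -1.
(a,b)_23: α=-2, u≡19; β=2, v≡10 (mod 23); (19|23)=-1, (10|23)=-1; sign (−1)^0·-1^2·-1^-2 = +1.
(a,b)_19: α=3, u≡11; β=0, v≡2 (mod 19); (11|19)=+1, (2|19)=-1; sign (−1)^0·+1^0·-1^3 = -1.
Ram(-627, 12155) = {3, 5, 11, 19}; no ℚ_3-point on the conic.

[3, 5, 11, 19]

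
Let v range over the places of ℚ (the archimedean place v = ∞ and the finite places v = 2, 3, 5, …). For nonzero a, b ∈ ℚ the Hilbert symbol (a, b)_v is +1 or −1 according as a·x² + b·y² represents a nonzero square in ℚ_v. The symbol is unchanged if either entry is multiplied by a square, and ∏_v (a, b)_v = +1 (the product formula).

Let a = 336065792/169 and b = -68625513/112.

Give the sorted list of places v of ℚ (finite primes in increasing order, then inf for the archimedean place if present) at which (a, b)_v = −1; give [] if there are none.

(a, b) ≡ (1312757, -441119) mod (ℚ^×)²; places V = {2, 3, 7, 11, 13, 17, 29, 31, 41, 47, 53, ∞}.
(a,b)_13: α=-2, u≡10; β=0, v≡12 (mod 13); (10|13)=+1, (12|13)=+1; sign (−1)^0·+1^0·+1^-2 = +1.
(a,b)_29: α=0, u≡14; β=1, v≡21 (mod 29); (14|29)=-1, (21|29)=-1; sign (−1)^0·-1^1·-1^0 = -1.
(a,b)_53: α=1, u≡5; β=1, v≡39 (mod 53); (5|53)=-1, (39|53)=-1; sign (−1)^0·-1^1·-1^1 = +1.
(a,b)_∞: sgn(1312757)=+, sgn(-441119)=−, so +1.
(a,b)_17: α=1, u≡10; β=0, v≡7 (mod 17); (10|17)=-1, (7|17)=-1; sign (−1)^0·-1^0·-1^1 = -1.
(a,b)_3: α=0, u≡2; β=2, v≡1 (mod 3); (2|3)=-1, (1|3)=+1; sign (−1)^0·-1^2·+1^0 = +1.
(a,b)_47: α=1, u≡45; β=0, v≡41 (mod 47); (45|47)=-1, (41|47)=-1; sign (−1)^0·-1^0·-1^1 = -1.
(a,b)_2: α=8, β=-4; u≡5, v≡1 (mod 8); ε(u)ε(v)=0·0, αω(v)=8·0, βω(u)=-4·1; sum ≡ 0  ⇒  +1.
(a,b)_41: α=0, u≡38; β=1, v≡12 (mod 41); (38|41)=-1, (12|41)=-1; sign (−1)^0·-1^1·-1^0 = -1.
(a,b)_31: α=1, u≡5; β=0, v≡29 (mod 31); (5|31)=+1, (29|31)=-1; sign (−1)^0·+1^0·-1^1 = -1.
(a,b)_11: α=0, u≡10; β=2, v≡9 (mod 11); (10|11)=-1, (9|11)=+1; sign (−1)^0·-1^2·+1^0 = +1.
(a,b)_7: α=0, u≡6; β=-1, v≡1 (mod 7); (6|7)=-1, (1|7)=+1; sign (−1)^0·-1^-1·+1^0 = -1.
Ram(1312757, -441119) = {7, 17, 29, 31, 41, 47}; no ℚ_7-point on the conic.

[7, 17, 29, 31, 41, 47]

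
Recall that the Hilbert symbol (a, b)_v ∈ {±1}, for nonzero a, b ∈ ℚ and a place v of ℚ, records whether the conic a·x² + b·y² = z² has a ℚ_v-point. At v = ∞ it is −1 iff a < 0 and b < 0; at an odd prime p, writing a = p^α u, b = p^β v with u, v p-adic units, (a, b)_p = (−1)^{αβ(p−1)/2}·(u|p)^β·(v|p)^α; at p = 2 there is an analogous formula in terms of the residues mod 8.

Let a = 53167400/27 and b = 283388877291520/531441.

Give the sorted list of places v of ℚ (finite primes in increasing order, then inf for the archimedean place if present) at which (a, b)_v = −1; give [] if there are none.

[2, 5]

(a, b) ≡ (78, 5005) mod (ℚ^×)²; places V = {2, 3, 5, 7, 11, 13, ∞}.
(a,b)_∞: sgn(78)=+, sgn(5005)=+, so +1.
(a,b)_2: α=3, β=14; u≡7, v≡5 (mod 8); ε(u)ε(v)=1·0, αω(v)=3·1, βω(u)=14·0; sum ≡ 1  ⇒  -1.
(a,b)_5: α=2, u≡3; β=1, v≡4 (mod 5); (3|5)=-1, (4|5)=+1; sign (−1)^0·-1^1·+1^2 = -1.
(a,b)_13: α=3, u≡7; β=5, v≡11 (mod 13); (7|13)=-1, (11|13)=-1; sign (−1)^0·-1^5·-1^3 = +1.
(a,b)_11: α=2, u≡1; β=3, v≡5 (mod 11); (1|11)=+1, (5|11)=+1; sign (−1)^0·+1^3·+1^2 = +1.
(a,b)_7: α=0, u≡1; β=1, v≡1 (mod 7); (1|7)=+1, (1|7)=+1; sign (−1)^0·+1^1·+1^0 = +1.
(a,b)_3: α=-3, u≡2; β=-12, v≡1 (mod 3); (2|3)=-1, (1|3)=+1; sign (−1)^0·-1^-12·+1^-3 = +1.
Ram(78, 5005) = {2, 5}; no ℚ_2-point on the conic.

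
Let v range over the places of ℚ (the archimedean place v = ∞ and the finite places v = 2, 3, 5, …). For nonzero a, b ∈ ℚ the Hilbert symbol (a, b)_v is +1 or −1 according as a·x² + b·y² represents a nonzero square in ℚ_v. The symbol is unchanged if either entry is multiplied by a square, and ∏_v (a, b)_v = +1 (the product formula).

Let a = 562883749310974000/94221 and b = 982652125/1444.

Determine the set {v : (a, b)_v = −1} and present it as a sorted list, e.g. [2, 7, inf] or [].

(a, b) ≡ (2052493415, 802165) mod (ℚ^×)²; places V = {2, 3, 5, 7, 13, 19, 29, 31, 37, 41, 43, ∞}.
(a,b)_43: α=1, u≡17; β=1, v≡1 (mod 43); (17|43)=+1, (1|43)=+1; sign (−1)^1·+1^1·+1^1 = -1.
(a,b)_∞: sgn(2052493415)=+, sgn(802165)=+, so +1.
(a,b)_5: α=3, u≡2; β=3, v≡3 (mod 5); (2|5)=-1, (3|5)=-1; sign (−1)^0·-1^3·-1^3 = +1.
(a,b)_7: α=7, u≡5; β=3, v≡3 (mod 7); (5|7)=-1, (3|7)=-1; sign (−1)^1·-1^3·-1^7 = -1.
(a,b)_13: α=2, u≡5; β=1, v≡8 (mod 13); (5|13)=-1, (8|13)=-1; sign (−1)^0·-1^1·-1^2 = -1.
(a,b)_29: α=-1, u≡13; β=0, v≡24 (mod 29); (13|29)=+1, (24|29)=+1; sign (−1)^0·+1^0·+1^-1 = +1.
(a,b)_41: α=1, u≡18; β=1, v≡32 (mod 41); (18|41)=+1, (32|41)=+1; sign (−1)^0·+1^1·+1^1 = +1.
(a,b)_37: α=1, u≡28; β=0, v≡20 (mod 37); (28|37)=+1, (20|37)=-1; sign (−1)^0·+1^0·-1^1 = -1.
(a,b)_3: α=-2, u≡2; β=0, v≡1 (mod 3); (2|3)=-1, (1|3)=+1; sign (−1)^0·-1^0·+1^-2 = +1.
(a,b)_31: α=1, u≡11; β=0, v≡8 (mod 31); (11|31)=-1, (8|31)=+1; sign (−1)^0·-1^0·+1^1 = +1.
(a,b)_2: α=4, β=-2; u≡7, v≡5 (mod 8); ε(u)ε(v)=1·0, αω(v)=4·1, βω(u)=-2·0; sum ≡ 0  ⇒  +1.
(a,b)_19: α=-2, u≡7; β=-2, v≡9 (mod 19); (7|19)=+1, (9|19)=+1; sign (−1)^0·+1^-2·+1^-2 = +1.
Ram(2052493415, 802165) = {7, 13, 37, 43}; no ℚ_7-point on the conic.

[7, 13, 37, 43]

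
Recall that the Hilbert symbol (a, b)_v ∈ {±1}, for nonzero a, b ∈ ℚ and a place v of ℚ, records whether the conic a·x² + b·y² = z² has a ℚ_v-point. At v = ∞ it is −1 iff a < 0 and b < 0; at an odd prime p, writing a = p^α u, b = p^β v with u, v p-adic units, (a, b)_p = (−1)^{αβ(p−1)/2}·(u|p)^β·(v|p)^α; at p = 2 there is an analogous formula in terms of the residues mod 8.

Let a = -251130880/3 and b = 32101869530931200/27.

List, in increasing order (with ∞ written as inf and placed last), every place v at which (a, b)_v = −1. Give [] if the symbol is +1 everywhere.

Mod squares: a ≡ -15015, b ≡ 546. Check v ∈ {∞, 2, 3, 5, 7, 11, 13}.
v=11: a=11^1·(≡8), b=11^4·(≡7) mod 11; (8|11)=-1, (7|11)=-1; (−1)^{1·4·5}·(-1)^4·(-1)^1 = -1.
v=3: a=3^-1·(≡2), b=3^-3·(≡2) mod 3; (2|3)=-1, (2|3)=-1; (−1)^{-1·-3·1}·(-1)^-3·(-1)^-1 = -1.
v=5: a=5^1·(≡3), b=5^2·(≡4) mod 5; (3|5)=-1, (4|5)=+1; (−1)^{1·2·2}·(-1)^2·(+1)^1 = +1.
v=2: v_2(a)=10, v_2(b)=13; units ≡ 1, 1 (mod 8); ε·ε+αω+βω = 0·0+10·0+13·0 ≡ 0  ⇒  (a,b)_2 = +1.
v=13: a=13^1·(≡2), b=13^1·(≡3) mod 13; (2|13)=-1, (3|13)=+1; (−1)^{1·1·6}·(-1)^1·(+1)^1 = -1.
v=∞: -15015 < 0 and 546 > 0  ⇒  (a,b)_∞ = +1.
v=7: a=7^3·(≡4), b=7^7·(≡4) mod 7; (4|7)=+1, (4|7)=+1; (−1)^{3·7·3}·(+1)^7·(+1)^3 = -1.
|Ram(-15015, 546)| = 4, even; anisotropic at {3, 7, 11, 13}.

[3, 7, 11, 13]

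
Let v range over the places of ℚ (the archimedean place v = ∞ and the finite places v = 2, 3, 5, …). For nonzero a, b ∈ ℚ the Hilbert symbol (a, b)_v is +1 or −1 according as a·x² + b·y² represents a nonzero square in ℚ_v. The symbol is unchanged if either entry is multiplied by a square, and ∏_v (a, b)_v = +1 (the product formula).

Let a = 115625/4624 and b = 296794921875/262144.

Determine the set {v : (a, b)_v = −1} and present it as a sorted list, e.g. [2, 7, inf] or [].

Mod squares: a ≡ 185, b ≡ 555. Check v ∈ {∞, 2, 3, 5, 17, 37}.
v=3: a=3^0·(≡2), b=3^1·(≡2) mod 3; (2|3)=-1, (2|3)=-1; (−1)^{0·1·1}·(-1)^1·(-1)^0 = -1.
v=5: a=5^5·(≡3), b=5^9·(≡1) mod 5; (3|5)=-1, (1|5)=+1; (−1)^{5·9·2}·(-1)^9·(+1)^5 = -1.
v=17: a=17^-2·(≡9), b=17^0·(≡5) mod 17; (9|17)=+1, (5|17)=-1; (−1)^{-2·0·8}·(+1)^0·(-1)^-2 = +1.
v=37: a=37^1·(≡20), b=37^3·(≡19) mod 37; (20|37)=-1, (19|37)=-1; (−1)^{1·3·18}·(-1)^3·(-1)^1 = +1.
v=2: v_2(a)=-4, v_2(b)=-18; units ≡ 1, 3 (mod 8); ε·ε+αω+βω = 0·1+-4·1+-18·0 ≡ 0  ⇒  (a,b)_2 = +1.
v=∞: 185 > 0 and 555 > 0  ⇒  (a,b)_∞ = +1.
(185, 555 / ℚ) ramifies at {3, 5}: a division algebra.

[3, 5]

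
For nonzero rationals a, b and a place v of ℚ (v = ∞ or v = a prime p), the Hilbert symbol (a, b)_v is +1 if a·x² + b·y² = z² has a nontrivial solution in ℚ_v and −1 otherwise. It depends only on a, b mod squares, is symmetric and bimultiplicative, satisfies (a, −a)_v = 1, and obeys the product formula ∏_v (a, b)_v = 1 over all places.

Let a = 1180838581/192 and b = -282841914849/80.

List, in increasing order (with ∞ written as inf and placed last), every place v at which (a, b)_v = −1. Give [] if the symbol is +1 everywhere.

Mod squares: a ≡ 27183, b ≡ -2330445. Check v ∈ {∞, 2, 3, 5, 13, 17, 19, 37, 41}.
v=∞: 27183 > 0 and -2330445 < 0  ⇒  (a,b)_∞ = +1.
v=41: a=41^1·(≡19), b=41^2·(≡37) mod 41; (19|41)=-1, (37|41)=+1; (−1)^{1·2·20}·(-1)^2·(+1)^1 = +1.
v=2: v_2(a)=-6, v_2(b)=-4; units ≡ 7, 3 (mod 8); ε·ε+αω+βω = 1·1+-6·1+-4·0 ≡ 1  ⇒  (a,b)_2 = -1.
v=13: a=13^1·(≡2), b=13^1·(≡7) mod 13; (2|13)=-1, (7|13)=-1; (−1)^{1·1·6}·(-1)^1·(-1)^1 = +1.
v=5: a=5^0·(≡3), b=5^-1·(≡1) mod 5; (3|5)=-1, (1|5)=+1; (−1)^{0·-1·2}·(-1)^-1·(+1)^0 = -1.
v=17: a=17^1·(≡9), b=17^1·(≡3) mod 17; (9|17)=+1, (3|17)=-1; (−1)^{1·1·8}·(+1)^1·(-1)^1 = -1.
v=3: a=3^-1·(≡1), b=3^1·(≡2) mod 3; (1|3)=+1, (2|3)=-1; (−1)^{-1·1·1}·(+1)^1·(-1)^-1 = +1.
v=19: a=19^4·(≡18), b=19^3·(≡5) mod 19; (18|19)=-1, (5|19)=+1; (−1)^{4·3·9}·(-1)^3·(+1)^4 = -1.
v=37: a=37^0·(≡33), b=37^1·(≡1) mod 37; (33|37)=+1, (1|37)=+1; (−1)^{0·1·18}·(+1)^1·(+1)^0 = +1.
Ram(27183, -2330445) = {2, 5, 17, 19}; no ℚ_2-point on the conic.

[2, 5, 17, 19]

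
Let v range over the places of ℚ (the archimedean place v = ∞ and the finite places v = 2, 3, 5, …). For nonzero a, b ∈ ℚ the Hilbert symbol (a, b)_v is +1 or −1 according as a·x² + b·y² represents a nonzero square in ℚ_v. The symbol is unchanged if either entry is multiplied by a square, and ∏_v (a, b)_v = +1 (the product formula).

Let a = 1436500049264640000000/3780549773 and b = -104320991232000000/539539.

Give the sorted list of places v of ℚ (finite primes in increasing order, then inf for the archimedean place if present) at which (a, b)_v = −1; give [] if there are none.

[2, 5, 7, 17]

Mod squares: a ≡ 770, b ≡ -1547. Check v ∈ {∞, 2, 3, 5, 7, 11, 13, 17}.
v=11: a=11^-3·(≡9), b=11^-2·(≡1) mod 11; (9|11)=+1, (1|11)=+1; (−1)^{-3·-2·5}·(+1)^-2·(+1)^-3 = +1.
v=13: a=13^-2·(≡3), b=13^-1·(≡7) mod 13; (3|13)=+1, (7|13)=-1; (−1)^{-2·-1·6}·(+1)^-1·(-1)^-2 = +1.
v=17: a=17^4·(≡5), b=17^3·(≡11) mod 17; (5|17)=-1, (11|17)=-1; (−1)^{4·3·8}·(-1)^3·(-1)^4 = -1.
v=3: a=3^8·(≡2), b=3^4·(≡1) mod 3; (2|3)=-1, (1|3)=+1; (−1)^{8·4·1}·(-1)^4·(+1)^8 = +1.
v=5: a=5^7·(≡4), b=5^6·(≡3) mod 5; (4|5)=+1, (3|5)=-1; (−1)^{7·6·2}·(+1)^6·(-1)^7 = -1.
v=∞: 770 > 0 and -1547 < 0  ⇒  (a,b)_∞ = +1.
v=2: v_2(a)=25, v_2(b)=24; units ≡ 1, 5 (mod 8); ε·ε+αω+βω = 0·0+25·1+24·0 ≡ 1  ⇒  (a,b)_2 = -1.
v=7: a=7^-5·(≡3), b=7^-3·(≡5) mod 7; (3|7)=-1, (5|7)=-1; (−1)^{-5·-3·3}·(-1)^-3·(-1)^-5 = -1.
Ram(770, -1547) = {2, 5, 7, 17}; no ℚ_2-point on the conic.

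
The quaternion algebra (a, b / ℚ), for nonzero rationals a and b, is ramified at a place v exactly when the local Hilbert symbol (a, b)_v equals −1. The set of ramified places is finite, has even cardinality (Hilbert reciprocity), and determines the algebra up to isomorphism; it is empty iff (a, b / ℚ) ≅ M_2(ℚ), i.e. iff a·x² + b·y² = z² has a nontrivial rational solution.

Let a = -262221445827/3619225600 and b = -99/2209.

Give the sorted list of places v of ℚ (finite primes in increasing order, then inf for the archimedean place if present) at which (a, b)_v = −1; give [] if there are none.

[11, inf]

(a, b) ≡ (-3, -11) mod (ℚ^×)²; places V = {2, 3, 5, 11, 17, 31, 47, ∞}.
(a,b)_11: α=2, u≡7; β=1, v≡10 (mod 11); (7|11)=-1, (10|11)=-1; sign (−1)^0·-1^1·-1^2 = -1.
(a,b)_3: α=3, u≡2; β=2, v≡1 (mod 3); (2|3)=-1, (1|3)=+1; sign (−1)^0·-1^2·+1^3 = +1.
(a,b)_5: α=-2, u≡2; β=0, v≡4 (mod 5); (2|5)=-1, (4|5)=+1; sign (−1)^0·-1^0·+1^-2 = +1.
(a,b)_17: α=4, u≡14; β=0, v≡14 (mod 17); (14|17)=-1, (14|17)=-1; sign (−1)^0·-1^0·-1^4 = +1.
(a,b)_31: α=2, u≡28; β=0, v≡7 (mod 31); (28|31)=+1, (7|31)=+1; sign (−1)^0·+1^0·+1^2 = +1.
(a,b)_∞: sgn(-3)=−, sgn(-11)=−, so -1.
(a,b)_2: α=-16, β=0; u≡5, v≡5 (mod 8); ε(u)ε(v)=0·0, αω(v)=-16·1, βω(u)=0·1; sum ≡ 0  ⇒  +1.
(a,b)_47: α=-2, u≡41; β=-2, v≡42 (mod 47); (41|47)=-1, (42|47)=+1; sign (−1)^0·-1^-2·+1^-2 = +1.
|Ram(-3, -11)| = 2, even; anisotropic at {11, ∞}.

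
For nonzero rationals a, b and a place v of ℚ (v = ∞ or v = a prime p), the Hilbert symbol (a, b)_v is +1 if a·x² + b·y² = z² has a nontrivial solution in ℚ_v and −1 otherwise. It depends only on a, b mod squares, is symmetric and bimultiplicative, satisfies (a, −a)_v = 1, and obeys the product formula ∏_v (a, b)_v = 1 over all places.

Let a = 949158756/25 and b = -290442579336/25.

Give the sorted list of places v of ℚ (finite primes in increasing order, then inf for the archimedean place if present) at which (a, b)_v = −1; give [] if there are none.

(a, b) ≡ (156009, -18354) mod (ℚ^×)²; places V = {2, 3, 5, 7, 13, 17, 19, 23, ∞}.
(a,b)_23: α=1, u≡11; β=1, v≡15 (mod 23); (11|23)=-1, (15|23)=-1; sign (−1)^1·-1^1·-1^1 = -1.
(a,b)_∞: sgn(156009)=+, sgn(-18354)=−, so +1.
(a,b)_2: α=2, β=3; u≡1, v≡7 (mod 8); ε(u)ε(v)=0·1, αω(v)=2·0, βω(u)=3·0; sum ≡ 0  ⇒  +1.
(a,b)_3: α=3, u≡1; β=5, v≡2 (mod 3); (1|3)=+1, (2|3)=-1; sign (−1)^1·+1^5·-1^3 = +1.
(a,b)_5: α=-2, u≡1; β=-2, v≡4 (mod 5); (1|5)=+1, (4|5)=+1; sign (−1)^0·+1^-2·+1^-2 = +1.
(a,b)_7: α=1, u≡5; β=1, v≡3 (mod 7); (5|7)=-1, (3|7)=-1; sign (−1)^1·-1^1·-1^1 = -1.
(a,b)_13: α=2, u≡1; β=2, v≡6 (mod 13); (1|13)=+1, (6|13)=-1; sign (−1)^0·+1^2·-1^2 = +1.
(a,b)_19: α=1, u≡2; β=1, v≡15 (mod 19); (2|19)=-1, (15|19)=-1; sign (−1)^1·-1^1·-1^1 = -1.
(a,b)_17: α=1, u≡5; β=2, v≡12 (mod 17); (5|17)=-1, (12|17)=-1; sign (−1)^0·-1^2·-1^1 = -1.
(156009, -18354 / ℚ) ramifies at {7, 17, 19, 23}: a division algebra.

[7, 17, 19, 23]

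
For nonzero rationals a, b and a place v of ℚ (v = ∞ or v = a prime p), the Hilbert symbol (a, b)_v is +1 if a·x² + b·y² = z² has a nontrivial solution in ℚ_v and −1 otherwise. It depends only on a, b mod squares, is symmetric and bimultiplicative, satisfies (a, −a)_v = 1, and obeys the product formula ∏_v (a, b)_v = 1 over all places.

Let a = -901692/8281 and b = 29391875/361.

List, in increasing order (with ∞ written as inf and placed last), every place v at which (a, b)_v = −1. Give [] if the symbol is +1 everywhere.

(a, b) ≡ (-23, 47027) mod (ℚ^×)²; places V = {2, 3, 5, 7, 11, 13, 19, 23, 31, 37, 41, ∞}.
(a,b)_∞: sgn(-23)=−, sgn(47027)=+, so +1.
(a,b)_31: α=0, u≡9; β=1, v≡15 (mod 31); (9|31)=+1, (15|31)=-1; sign (−1)^0·+1^1·-1^0 = +1.
(a,b)_3: α=4, u≡1; β=0, v≡2 (mod 3); (1|3)=+1, (2|3)=-1; sign (−1)^0·+1^0·-1^4 = +1.
(a,b)_7: α=-2, u≡6; β=0, v≡4 (mod 7); (6|7)=-1, (4|7)=+1; sign (−1)^0·-1^0·+1^-2 = +1.
(a,b)_19: α=0, u≡3; β=-2, v≡15 (mod 19); (3|19)=-1, (15|19)=-1; sign (−1)^0·-1^-2·-1^0 = +1.
(a,b)_2: α=2, β=0; u≡1, v≡3 (mod 8); ε(u)ε(v)=0·1, αω(v)=2·1, βω(u)=0·0; sum ≡ 0  ⇒  +1.
(a,b)_13: α=-2, u≡4; β=0, v≡11 (mod 13); (4|13)=+1, (11|13)=-1; sign (−1)^0·+1^0·-1^-2 = +1.
(a,b)_11: α=2, u≡8; β=0, v≡2 (mod 11); (8|11)=-1, (2|11)=-1; sign (−1)^0·-1^0·-1^2 = +1.
(a,b)_5: α=0, u≡3; β=4, v≡2 (mod 5); (3|5)=-1, (2|5)=-1; sign (−1)^0·-1^4·-1^0 = +1.
(a,b)_41: α=0, u≡20; β=1, v≡32 (mod 41); (20|41)=+1, (32|41)=+1; sign (−1)^0·+1^1·+1^0 = +1.
(a,b)_37: α=0, u≡32; β=1, v≡14 (mod 37); (32|37)=-1, (14|37)=-1; sign (−1)^0·-1^1·-1^0 = -1.
(a,b)_23: α=1, u≡11; β=0, v≡21 (mod 23); (11|23)=-1, (21|23)=-1; sign (−1)^0·-1^0·-1^1 = -1.
(-23, 47027 / ℚ) ramifies at {23, 37}: a division algebra.

[23, 37]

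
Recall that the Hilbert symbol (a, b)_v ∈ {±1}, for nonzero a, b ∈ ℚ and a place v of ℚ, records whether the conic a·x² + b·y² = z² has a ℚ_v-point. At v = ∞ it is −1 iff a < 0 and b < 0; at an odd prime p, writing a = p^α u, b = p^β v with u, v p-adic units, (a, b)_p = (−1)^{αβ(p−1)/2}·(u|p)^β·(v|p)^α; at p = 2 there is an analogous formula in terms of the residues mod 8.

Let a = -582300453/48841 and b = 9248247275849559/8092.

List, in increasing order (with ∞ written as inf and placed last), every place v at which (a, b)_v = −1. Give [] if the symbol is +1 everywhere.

(a, b) ≡ (-1100757, 537854793) mod (ℚ^×)²; places V = {2, 3, 7, 13, 17, 19, 23, 29, 43, 47, 53, ∞}.
(a,b)_53: α=1, u≡13; β=2, v≡8 (mod 53); (13|53)=+1, (8|53)=-1; sign (−1)^0·+1^2·-1^1 = -1.
(a,b)_19: α=0, u≡3; β=1, v≡5 (mod 19); (3|19)=-1, (5|19)=+1; sign (−1)^0·-1^1·+1^0 = -1.
(a,b)_7: α=1, u≡1; β=-1, v≡5 (mod 7); (1|7)=+1, (5|7)=-1; sign (−1)^1·+1^-1·-1^1 = +1.
(a,b)_23: α=3, u≡8; β=3, v≡11 (mod 23); (8|23)=+1, (11|23)=-1; sign (−1)^1·+1^3·-1^3 = +1.
(a,b)_13: α=-2, u≡2; β=0, v≡7 (mod 13); (2|13)=-1, (7|13)=-1; sign (−1)^0·-1^0·-1^-2 = +1.
(a,b)_2: α=0, β=-2; u≡3, v≡1 (mod 8); ε(u)ε(v)=1·0, αω(v)=0·0, βω(u)=-2·1; sum ≡ 0  ⇒  +1.
(a,b)_∞: sgn(-1100757)=−, sgn(537854793)=+, so +1.
(a,b)_3: α=1, u≡2; β=5, v≡2 (mod 3); (2|3)=-1, (2|3)=-1; sign (−1)^1·-1^5·-1^1 = -1.
(a,b)_29: α=0, u≡6; β=1, v≡5 (mod 29); (6|29)=+1, (5|29)=+1; sign (−1)^0·+1^1·+1^0 = +1.
(a,b)_17: α=-2, u≡14; β=-2, v≡16 (mod 17); (14|17)=-1, (16|17)=+1; sign (−1)^0·-1^-2·+1^-2 = +1.
(a,b)_47: α=0, u≡45; β=1, v≡1 (mod 47); (45|47)=-1, (1|47)=+1; sign (−1)^0·-1^1·+1^0 = -1.
(a,b)_43: α=1, u≡26; β=1, v≡40 (mod 43); (26|43)=-1, (40|43)=+1; sign (−1)^1·-1^1·+1^1 = +1.
Ram(-1100757, 537854793) = {3, 19, 47, 53}; no ℚ_3-point on the conic.

[3, 19, 47, 53]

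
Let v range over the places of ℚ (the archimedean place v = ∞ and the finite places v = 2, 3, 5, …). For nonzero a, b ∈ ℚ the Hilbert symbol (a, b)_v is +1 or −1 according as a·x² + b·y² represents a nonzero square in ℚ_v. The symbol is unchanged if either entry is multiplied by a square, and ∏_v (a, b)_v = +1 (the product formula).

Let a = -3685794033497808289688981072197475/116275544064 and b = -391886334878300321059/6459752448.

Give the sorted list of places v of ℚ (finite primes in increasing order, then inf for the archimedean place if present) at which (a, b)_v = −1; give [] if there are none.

(a, b) ≡ (-19019, -182) mod (ℚ^×)²; places V = {2, 3, 5, 7, 11, 13, 17, 19, 29, 37, 43, 47, ∞}.
(a,b)_43: α=2, u≡19; β=2, v≡7 (mod 43); (19|43)=-1, (7|43)=-1; sign (−1)^0·-1^2·-1^2 = +1.
(a,b)_3: α=-4, u≡1; β=-2, v≡1 (mod 3); (1|3)=+1, (1|3)=+1; sign (−1)^0·+1^-2·+1^-4 = +1.
(a,b)_13: α=1, u≡2; β=1, v≡10 (mod 13); (2|13)=-1, (10|13)=+1; sign (−1)^0·-1^1·+1^1 = -1.
(a,b)_11: α=5, u≡3; β=2, v≡1 (mod 11); (3|11)=+1, (1|11)=+1; sign (−1)^0·+1^2·+1^5 = +1.
(a,b)_∞: sgn(-19019)=−, sgn(-182)=−, so -1.
(a,b)_47: α=2, u≡27; β=2, v≡12 (mod 47); (27|47)=+1, (12|47)=+1; sign (−1)^0·+1^2·+1^2 = +1.
(a,b)_19: α=5, u≡6; β=2, v≡10 (mod 19); (6|19)=+1, (10|19)=-1; sign (−1)^0·+1^2·-1^5 = -1.
(a,b)_37: α=-2, u≡36; β=-2, v≡26 (mod 37); (36|37)=+1, (26|37)=+1; sign (−1)^0·+1^-2·+1^-2 = +1.
(a,b)_5: α=2, u≡4; β=0, v≡2 (mod 5); (4|5)=+1, (2|5)=-1; sign (−1)^0·+1^0·-1^2 = +1.
(a,b)_29: α=2, u≡13; β=0, v≡15 (mod 29); (13|29)=+1, (15|29)=-1; sign (−1)^0·+1^0·-1^2 = +1.
(a,b)_17: α=6, u≡16; β=6, v≡6 (mod 17); (16|17)=+1, (6|17)=-1; sign (−1)^0·+1^6·-1^6 = +1.
(a,b)_7: α=3, u≡5; β=1, v≡2 (mod 7); (5|7)=-1, (2|7)=+1; sign (−1)^1·-1^1·+1^3 = +1.
(a,b)_2: α=-20, β=-19; u≡5, v≡5 (mod 8); ε(u)ε(v)=0·0, αω(v)=-20·1, βω(u)=-19·1; sum ≡ 1  ⇒  -1.
Ram(-19019, -182) = {2, 13, 19, ∞}; no ℚ_2-point on the conic.

[2, 13, 19, inf]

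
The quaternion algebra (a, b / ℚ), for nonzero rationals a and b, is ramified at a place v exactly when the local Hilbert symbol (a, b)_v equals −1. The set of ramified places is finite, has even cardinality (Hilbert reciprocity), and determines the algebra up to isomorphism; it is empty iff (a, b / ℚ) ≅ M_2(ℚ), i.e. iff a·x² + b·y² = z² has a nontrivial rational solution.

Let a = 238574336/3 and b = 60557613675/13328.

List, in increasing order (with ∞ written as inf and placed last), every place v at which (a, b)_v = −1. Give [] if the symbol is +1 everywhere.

[11, 17, 19, 23]

(a, b) ≡ (57057, 289731) mod (ℚ^×)²; places V = {2, 3, 5, 7, 11, 13, 17, 19, 23, 29, ∞}.
(a,b)_7: α=3, u≡6; β=-2, v≡1 (mod 7); (6|7)=-1, (1|7)=+1; sign (−1)^0·-1^-2·+1^3 = +1.
(a,b)_5: α=0, u≡2; β=2, v≡4 (mod 5); (2|5)=-1, (4|5)=+1; sign (−1)^0·-1^2·+1^0 = +1.
(a,b)_11: α=1, u≡10; β=0, v≡6 (mod 11); (10|11)=-1, (6|11)=-1; sign (−1)^0·-1^0·-1^1 = -1.
(a,b)_3: α=-1, u≡2; β=1, v≡1 (mod 3); (2|3)=-1, (1|3)=+1; sign (−1)^1·-1^1·+1^-1 = +1.
(a,b)_2: α=8, β=-4; u≡1, v≡3 (mod 8); ε(u)ε(v)=0·1, αω(v)=8·1, βω(u)=-4·0; sum ≡ 0  ⇒  +1.
(a,b)_17: α=0, u≡14; β=-1, v≡1 (mod 17); (14|17)=-1, (1|17)=+1; sign (−1)^0·-1^-1·+1^0 = -1.
(a,b)_13: α=1, u≡2; β=3, v≡6 (mod 13); (2|13)=-1, (6|13)=-1; sign (−1)^0·-1^3·-1^1 = +1.
(a,b)_19: α=1, u≡11; β=1, v≡5 (mod 19); (11|19)=+1, (5|19)=+1; sign (−1)^1·+1^1·+1^1 = -1.
(a,b)_∞: sgn(57057)=+, sgn(289731)=+, so +1.
(a,b)_29: α=0, u≡12; β=2, v≡15 (mod 29); (12|29)=-1, (15|29)=-1; sign (−1)^0·-1^2·-1^0 = +1.
(a,b)_23: α=0, u≡17; β=1, v≡13 (mod 23); (17|23)=-1, (13|23)=+1; sign (−1)^0·-1^1·+1^0 = -1.
(57057, 289731 / ℚ) ramifies at {11, 17, 19, 23}: a division algebra.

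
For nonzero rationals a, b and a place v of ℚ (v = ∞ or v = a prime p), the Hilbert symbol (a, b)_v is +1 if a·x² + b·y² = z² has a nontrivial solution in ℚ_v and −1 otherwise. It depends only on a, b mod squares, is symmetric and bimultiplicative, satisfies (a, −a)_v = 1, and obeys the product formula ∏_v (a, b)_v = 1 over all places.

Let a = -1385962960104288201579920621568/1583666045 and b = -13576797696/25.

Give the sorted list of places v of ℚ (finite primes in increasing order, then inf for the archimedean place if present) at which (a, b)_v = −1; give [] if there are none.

[31, inf]

(a, b) ≡ (-21390, -2046) mod (ℚ^×)²; places V = {2, 3, 5, 7, 11, 13, 23, 31, 37, ∞}.
(a,b)_2: α=23, β=9; u≡1, v≡1 (mod 8); ε(u)ε(v)=0·0, αω(v)=23·0, βω(u)=9·0; sum ≡ 0  ⇒  +1.
(a,b)_11: α=6, u≡1; β=1, v≡5 (mod 11); (1|11)=+1, (5|11)=+1; sign (−1)^0·+1^1·+1^6 = +1.
(a,b)_∞: sgn(-21390)=−, sgn(-2046)=−, so -1.
(a,b)_7: α=6, u≡4; β=2, v≡6 (mod 7); (4|7)=+1, (6|7)=-1; sign (−1)^0·+1^2·-1^6 = +1.
(a,b)_23: α=3, u≡1; β=2, v≡16 (mod 23); (1|23)=+1, (16|23)=+1; sign (−1)^0·+1^2·+1^3 = +1.
(a,b)_13: α=-2, u≡6; β=0, v≡7 (mod 13); (6|13)=-1, (7|13)=-1; sign (−1)^0·-1^0·-1^-2 = +1.
(a,b)_3: α=7, u≡1; β=1, v≡2 (mod 3); (1|3)=+1, (2|3)=-1; sign (−1)^1·+1^1·-1^7 = +1.
(a,b)_31: α=3, u≡29; β=1, v≡6 (mod 31); (29|31)=-1, (6|31)=-1; sign (−1)^1·-1^1·-1^3 = -1.
(a,b)_5: α=-1, u≡3; β=-2, v≡4 (mod 5); (3|5)=-1, (4|5)=+1; sign (−1)^0·-1^-2·+1^-1 = +1.
(a,b)_37: α=-4, u≡25; β=0, v≡7 (mod 37); (25|37)=+1, (7|37)=+1; sign (−1)^0·+1^0·+1^-4 = +1.
Ram(-21390, -2046) = {31, ∞}; no ℚ_31-point on the conic.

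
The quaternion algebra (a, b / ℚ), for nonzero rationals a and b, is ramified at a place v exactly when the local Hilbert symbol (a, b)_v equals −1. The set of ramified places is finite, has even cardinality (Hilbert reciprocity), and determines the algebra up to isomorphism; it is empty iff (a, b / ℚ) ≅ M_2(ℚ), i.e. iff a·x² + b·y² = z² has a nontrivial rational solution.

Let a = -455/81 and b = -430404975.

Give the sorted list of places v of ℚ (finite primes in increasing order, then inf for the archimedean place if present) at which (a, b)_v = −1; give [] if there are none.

Mod squares: a ≡ -455, b ≡ -231. Check v ∈ {∞, 2, 3, 5, 7, 11, 13}.
v=∞: -455 < 0 and -231 < 0  ⇒  (a,b)_∞ = -1.
v=2: v_2(a)=0, v_2(b)=0; units ≡ 1, 1 (mod 8); ε·ε+αω+βω = 0·0+0·0+0·0 ≡ 0  ⇒  (a,b)_2 = +1.
v=11: a=11^0·(≡10), b=11^1·(≡1) mod 11; (10|11)=-1, (1|11)=+1; (−1)^{0·1·5}·(-1)^1·(+1)^0 = -1.
v=3: a=3^-4·(≡1), b=3^3·(≡1) mod 3; (1|3)=+1, (1|3)=+1; (−1)^{-4·3·1}·(+1)^3·(+1)^-4 = +1.
v=13: a=13^1·(≡10), b=13^2·(≡3) mod 13; (10|13)=+1, (3|13)=+1; (−1)^{1·2·6}·(+1)^2·(+1)^1 = +1.
v=7: a=7^1·(≡3), b=7^3·(≡2) mod 7; (3|7)=-1, (2|7)=+1; (−1)^{1·3·3}·(-1)^3·(+1)^1 = +1.
v=5: a=5^1·(≡4), b=5^2·(≡1) mod 5; (4|5)=+1, (1|5)=+1; (−1)^{1·2·2}·(+1)^2·(+1)^1 = +1.
Ram(-455, -231) = {11, ∞}; no ℚ_11-point on the conic.

[11, inf]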